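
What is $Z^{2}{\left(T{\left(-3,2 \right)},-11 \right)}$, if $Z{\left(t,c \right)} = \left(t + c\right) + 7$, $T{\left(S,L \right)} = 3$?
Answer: $1$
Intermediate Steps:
$Z{\left(t,c \right)} = 7 + c + t$ ($Z{\left(t,c \right)} = \left(c + t\right) + 7 = 7 + c + t$)
$Z^{2}{\left(T{\left(-3,2 \right)},-11 \right)} = \left(7 - 11 + 3\right)^{2} = \left(-1\right)^{2} = 1$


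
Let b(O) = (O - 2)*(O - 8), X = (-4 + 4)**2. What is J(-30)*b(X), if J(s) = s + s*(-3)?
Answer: 960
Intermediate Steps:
X = 0 (X = 0**2 = 0)
b(O) = (-8 + O)*(-2 + O) (b(O) = (-2 + O)*(-8 + O) = (-8 + O)*(-2 + O))
J(s) = -2*s (J(s) = s - 3*s = -2*s)
J(-30)*b(X) = (-2*(-30))*(16 + 0**2 - 10*0) = 60*(16 + 0 + 0) = 60*16 = 960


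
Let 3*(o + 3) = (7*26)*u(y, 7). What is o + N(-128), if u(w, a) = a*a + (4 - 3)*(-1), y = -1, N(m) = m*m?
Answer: 19293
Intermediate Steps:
N(m) = m**2
u(w, a) = -1 + a**2 (u(w, a) = a**2 + 1*(-1) = a**2 - 1 = -1 + a**2)
o = 2909 (o = -3 + ((7*26)*(-1 + 7**2))/3 = -3 + (182*(-1 + 49))/3 = -3 + (182*48)/3 = -3 + (1/3)*8736 = -3 + 2912 = 2909)
o + N(-128) = 2909 + (-128)**2 = 2909 + 16384 = 19293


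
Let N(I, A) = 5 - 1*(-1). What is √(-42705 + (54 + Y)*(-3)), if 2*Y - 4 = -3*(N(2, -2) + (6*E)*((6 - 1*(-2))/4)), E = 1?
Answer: 2*I*√10698 ≈ 206.86*I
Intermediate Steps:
N(I, A) = 6 (N(I, A) = 5 + 1 = 6)
Y = -25 (Y = 2 + (-3*(6 + (6*1)*((6 - 1*(-2))/4)))/2 = 2 + (-3*(6 + 6*((6 + 2)*(¼))))/2 = 2 + (-3*(6 + 6*(8*(¼))))/2 = 2 + (-3*(6 + 6*2))/2 = 2 + (-3*(6 + 12))/2 = 2 + (-3*18)/2 = 2 + (½)*(-54) = 2 - 27 = -25)
√(-42705 + (54 + Y)*(-3)) = √(-42705 + (54 - 25)*(-3)) = √(-42705 + 29*(-3)) = √(-42705 - 87) = √(-42792) = 2*I*√10698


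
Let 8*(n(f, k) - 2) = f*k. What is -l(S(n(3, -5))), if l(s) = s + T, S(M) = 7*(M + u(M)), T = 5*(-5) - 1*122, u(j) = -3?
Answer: 1337/8 ≈ 167.13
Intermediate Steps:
n(f, k) = 2 + f*k/8 (n(f, k) = 2 + (f*k)/8 = 2 + f*k/8)
T = -147 (T = -25 - 122 = -147)
S(M) = -21 + 7*M (S(M) = 7*(M - 3) = 7*(-3 + M) = -21 + 7*M)
l(s) = -147 + s (l(s) = s - 147 = -147 + s)
-l(S(n(3, -5))) = -(-147 + (-21 + 7*(2 + (⅛)*3*(-5)))) = -(-147 + (-21 + 7*(2 - 15/8))) = -(-147 + (-21 + 7*(⅛))) = -(-147 + (-21 + 7/8)) = -(-147 - 161/8) = -1*(-1337/8) = 1337/8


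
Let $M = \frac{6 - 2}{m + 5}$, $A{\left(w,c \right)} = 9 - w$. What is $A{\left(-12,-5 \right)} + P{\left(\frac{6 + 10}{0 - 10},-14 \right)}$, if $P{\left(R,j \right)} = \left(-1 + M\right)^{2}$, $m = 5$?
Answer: $\frac{534}{25} \approx 21.36$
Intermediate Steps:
$M = \frac{2}{5}$ ($M = \frac{6 - 2}{5 + 5} = \frac{4}{10} = 4 \cdot \frac{1}{10} = \frac{2}{5} \approx 0.4$)
$P{\left(R,j \right)} = \frac{9}{25}$ ($P{\left(R,j \right)} = \left(-1 + \frac{2}{5}\right)^{2} = \left(- \frac{3}{5}\right)^{2} = \frac{9}{25}$)
$A{\left(-12,-5 \right)} + P{\left(\frac{6 + 10}{0 - 10},-14 \right)} = \left(9 - -12\right) + \frac{9}{25} = \left(9 + 12\right) + \frac{9}{25} = 21 + \frac{9}{25} = \frac{534}{25}$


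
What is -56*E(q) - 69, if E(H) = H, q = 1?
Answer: -125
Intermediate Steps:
-56*E(q) - 69 = -56*1 - 69 = -56 - 69 = -125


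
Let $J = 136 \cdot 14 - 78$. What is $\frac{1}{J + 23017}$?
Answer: $\frac{1}{24843} \approx 4.0253 \cdot 10^{-5}$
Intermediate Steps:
$J = 1826$ ($J = 1904 - 78 = 1826$)
$\frac{1}{J + 23017} = \frac{1}{1826 + 23017} = \frac{1}{24843}$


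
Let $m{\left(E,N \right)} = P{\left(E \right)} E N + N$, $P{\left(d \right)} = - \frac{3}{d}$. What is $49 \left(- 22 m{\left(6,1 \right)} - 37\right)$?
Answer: $343$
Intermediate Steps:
$m{\left(E,N \right)} = - 2 N$ ($m{\left(E,N \right)} = - \frac{3}{E} E N + N = - 3 N + N = - 2 N$)
$49 \left(- 22 m{\left(6,1 \right)} - 37\right) = 49 \left(- 22 \left(\left(-2\right) 1\right) - 37\right) = 49 \left(\left(-22\right) \left(-2\right) - 37\right) = 49 \left(44 - 37\right) = 49 \cdot 7 = 343$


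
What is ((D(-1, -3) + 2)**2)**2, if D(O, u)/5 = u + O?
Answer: 104976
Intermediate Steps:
D(O, u) = 5*O + 5*u (D(O, u) = 5*(u + O) = 5*(O + u) = 5*O + 5*u)
((D(-1, -3) + 2)**2)**2 = (((5*(-1) + 5*(-3)) + 2)**2)**2 = (((-5 - 15) + 2)**2)**2 = ((-20 + 2)**2)**2 = ((-18)**2)**2 = 324**2 = 104976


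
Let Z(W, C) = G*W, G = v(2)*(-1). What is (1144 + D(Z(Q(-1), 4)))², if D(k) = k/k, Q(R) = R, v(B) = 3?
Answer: 1311025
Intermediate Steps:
G = -3 (G = 3*(-1) = -3)
Z(W, C) = -3*W
D(k) = 1
(1144 + D(Z(Q(-1), 4)))² = (1144 + 1)² = 1145² = 1311025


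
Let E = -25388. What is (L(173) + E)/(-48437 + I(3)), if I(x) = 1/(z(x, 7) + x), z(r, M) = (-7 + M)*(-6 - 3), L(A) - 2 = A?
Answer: 75639/145310 ≈ 0.52054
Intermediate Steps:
L(A) = 2 + A
z(r, M) = 63 - 9*M (z(r, M) = (-7 + M)*(-9) = 63 - 9*M)
I(x) = 1/x (I(x) = 1/((63 - 9*7) + x) = 1/((63 - 63) + x) = 1/(0 + x) = 1/x)
(L(173) + E)/(-48437 + I(3)) = ((2 + 173) - 25388)/(-48437 + 1/3) = (175 - 25388)/(-48437 + ⅓) = -25213/(-145310/3) = -25213*(-3/145310) = 75639/145310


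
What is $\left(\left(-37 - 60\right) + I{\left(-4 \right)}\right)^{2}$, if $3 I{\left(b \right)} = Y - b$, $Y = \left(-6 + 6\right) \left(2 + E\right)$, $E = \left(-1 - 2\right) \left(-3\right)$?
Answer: $\frac{82369}{9} \approx 9152.1$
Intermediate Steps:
$E = 9$ ($E = \left(-3\right) \left(-3\right) = 9$)
$Y = 0$ ($Y = \left(-6 + 6\right) \left(2 + 9\right) = 0 \cdot 11 = 0$)
$I{\left(b \right)} = - \frac{b}{3}$ ($I{\left(b \right)} = \frac{0 - b}{3} = \frac{\left(-1\right) b}{3} = - \frac{b}{3}$)
$\left(\left(-37 - 60\right) + I{\left(-4 \right)}\right)^{2} = \left(\left(-37 - 60\right) - - \frac{4}{3}\right)^{2} = \left(-97 + \frac{4}{3}\right)^{2} = \left(- \frac{287}{3}\right)^{2} = \frac{82369}{9}$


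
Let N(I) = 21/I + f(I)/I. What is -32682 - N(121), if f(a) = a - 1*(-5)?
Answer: -3954669/121 ≈ -32683.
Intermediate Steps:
f(a) = 5 + a (f(a) = a + 5 = 5 + a)
N(I) = 21/I + (5 + I)/I
-32682 - N(121) = -32682 - (26 + 121)/121 = -32682 - 147/121 = -3954669/121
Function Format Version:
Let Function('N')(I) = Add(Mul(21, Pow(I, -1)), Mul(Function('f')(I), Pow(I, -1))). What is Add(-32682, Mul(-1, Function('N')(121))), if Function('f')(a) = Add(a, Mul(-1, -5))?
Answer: Rational(-3954669, 121) ≈ -32683.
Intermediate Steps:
Function('f')(a) = Add(5, a) (Function('f')(a) = Add(a, 5) = Add(5, a))
Function('N')(I) = Add(Mul(21, Pow(I, -1)), Mul(Pow(I, -1), Add(5, I))) (Function('N')(I) = Add(Mul(21, Pow(I, -1)), Mul(Add(5, I), Pow(I, -1))) = Add(Mul(21, Pow(I, -1)), Mul(Pow(I, -1), Add(5, I))))
Add(-32682, Mul(-1, Function('N')(121))) = Add(-32682, Mul(-1, Mul(Pow(121, -1), Add(26, 121)))) = Add(-32682, Mul(-1, Mul(Rational(1, 121), 147))) = Add(-32682, Mul(-1, Rational(147, 121))) = Add(-32682, Rational(-147, 121)) = Rational(-3954669, 121)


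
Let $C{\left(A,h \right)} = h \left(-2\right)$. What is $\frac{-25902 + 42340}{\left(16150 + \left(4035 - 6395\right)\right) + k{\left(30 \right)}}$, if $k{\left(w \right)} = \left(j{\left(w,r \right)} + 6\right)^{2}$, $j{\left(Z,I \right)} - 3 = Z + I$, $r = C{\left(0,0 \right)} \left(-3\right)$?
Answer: $\frac{16438}{15311} \approx 1.0736$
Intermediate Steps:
$C{\left(A,h \right)} = - 2 h$
$r = 0$ ($r = \left(-2\right) 0 \left(-3\right) = 0 \left(-3\right) = 0$)
$j{\left(Z,I \right)} = 3 + I + Z$ ($j{\left(Z,I \right)} = 3 + \left(Z + I\right) = 3 + \left(I + Z\right) = 3 + I + Z$)
$k{\left(w \right)} = \left(9 + w\right)^{2}$ ($k{\left(w \right)} = \left(\left(3 + 0 + w\right) + 6\right)^{2} = \left(\left(3 + w\right) + 6\right)^{2} = \left(9 + w\right)^{2}$)
$\frac{-25902 + 42340}{\left(16150 + \left(4035 - 6395\right)\right) + k{\left(30 \right)}} = \frac{-25902 + 42340}{\left(16150 + \left(4035 - 6395\right)\right) + \left(9 + 30\right)^{2}} = \frac{16438}{\left(16150 - 2360\right) + 39^{2}} = \frac{16438}{13790 + 1521} = \frac{16438}{15311}$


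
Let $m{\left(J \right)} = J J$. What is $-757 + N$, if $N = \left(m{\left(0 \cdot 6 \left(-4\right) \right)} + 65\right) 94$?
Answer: $5353$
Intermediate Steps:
$m{\left(J \right)} = J^{2}$
$N = 6110$ ($N = \left(\left(0 \cdot 6 \left(-4\right)\right)^{2} + 65\right) 94 = \left(\left(0 \left(-4\right)\right)^{2} + 65\right) 94 = \left(0^{2} + 65\right) 94 = \left(0 + 65\right) 94 = 65 \cdot 94 = 6110$)
$-757 + N = -757 + 6110 = 5353$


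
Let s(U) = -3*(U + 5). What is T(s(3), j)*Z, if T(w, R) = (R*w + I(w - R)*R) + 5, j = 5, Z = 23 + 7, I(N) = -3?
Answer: -3900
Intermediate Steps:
s(U) = -15 - 3*U (s(U) = -3*(5 + U) = -15 - 3*U)
Z = 30
T(w, R) = 5 - 3*R + R*w (T(w, R) = (R*w - 3*R) + 5 = (-3*R + R*w) + 5 = 5 - 3*R + R*w)
T(s(3), j)*Z = (5 - 3*5 + 5*(-15 - 3*3))*30 = (5 - 15 + 5*(-15 - 9))*30 = (5 - 15 + 5*(-24))*30 = (5 - 15 - 120)*30 = -130*30 = -3900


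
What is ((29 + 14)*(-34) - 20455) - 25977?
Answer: -47894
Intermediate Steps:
((29 + 14)*(-34) - 20455) - 25977 = (43*(-34) - 20455) - 25977 = (-1462 - 20455) - 25977 = -21917 - 25977 = -47894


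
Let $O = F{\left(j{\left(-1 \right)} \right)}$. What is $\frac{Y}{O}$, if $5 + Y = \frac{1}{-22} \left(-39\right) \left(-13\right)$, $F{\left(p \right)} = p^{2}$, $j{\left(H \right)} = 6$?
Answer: $- \frac{617}{792} \approx -0.77904$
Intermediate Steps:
$O = 36$ ($O = 6^{2} = 36$)
$Y = - \frac{617}{22}$ ($Y = -5 + \frac{1}{-22} \left(-39\right) \left(-13\right) = -5 + \left(- \frac{1}{22}\right) \left(-39\right) \left(-13\right) = -5 + \frac{39}{22} \left(-13\right) = -5 - \frac{507}{22} = - \frac{617}{22} \approx -28.045$)
$\frac{Y}{O} = - \frac{617}{22 \cdot 36} = \left(- \frac{617}{22}\right) \frac{1}{36} = - \frac{617}{792}$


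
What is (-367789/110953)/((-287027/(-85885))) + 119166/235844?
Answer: -1827357635172157/3755403766732982 ≈ -0.48659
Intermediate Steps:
(-367789/110953)/((-287027/(-85885))) + 119166/235844 = (-367789*1/110953)/((-287027*(-1/85885))) + 119166*(1/235844) = -367789/(110953*287027/85885) + 59583/117922 = -367789/110953*85885/287027 + 59583/117922 = -31587558265/31846506731 + 59583/117922 = -1827357635172157/3755403766732982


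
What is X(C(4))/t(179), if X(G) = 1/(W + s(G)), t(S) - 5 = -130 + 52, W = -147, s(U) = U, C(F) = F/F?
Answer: 1/10658 ≈ 9.3826e-5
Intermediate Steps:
C(F) = 1
t(S) = -73 (t(S) = 5 + (-130 + 52) = 5 - 78 = -73)
X(G) = 1/(-147 + G)
X(C(4))/t(179) = 1/((-147 + 1)*(-73)) = -1/73/(-146) = -1/146*(-1/73) = 1/10658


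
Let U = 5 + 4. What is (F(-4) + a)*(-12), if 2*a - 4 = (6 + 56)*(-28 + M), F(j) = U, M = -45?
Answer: 27024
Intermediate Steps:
U = 9
F(j) = 9
a = -2261 (a = 2 + ((6 + 56)*(-28 - 45))/2 = 2 + (62*(-73))/2 = 2 + (½)*(-4526) = 2 - 2263 = -2261)
(F(-4) + a)*(-12) = (9 - 2261)*(-12) = -2252*(-12) = 27024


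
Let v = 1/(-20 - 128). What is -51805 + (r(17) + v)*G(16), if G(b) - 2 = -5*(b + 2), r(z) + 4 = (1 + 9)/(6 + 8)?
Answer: -13342453/259 ≈ -51515.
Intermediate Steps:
r(z) = -23/7 (r(z) = -4 + (1 + 9)/(6 + 8) = -4 + 10/14 = -4 + 10*(1/14) = -4 + 5/7 = -23/7)
v = -1/148 (v = 1/(-148) = -1/148 ≈ -0.0067568)
G(b) = -8 - 5*b (G(b) = 2 - 5*(b + 2) = 2 - 5*(2 + b) = 2 + (-10 - 5*b) = -8 - 5*b)
-51805 + (r(17) + v)*G(16) = -51805 + (-23/7 - 1/148)*(-8 - 5*16) = -51805 - 3411*(-8 - 80)/1036 = -51805 - 3411/1036*(-88) = -51805 + 75042/259 = -13342453/259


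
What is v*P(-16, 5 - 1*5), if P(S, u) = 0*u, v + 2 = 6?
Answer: 0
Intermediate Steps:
v = 4 (v = -2 + 6 = 4)
P(S, u) = 0
v*P(-16, 5 - 1*5) = 4*0 = 0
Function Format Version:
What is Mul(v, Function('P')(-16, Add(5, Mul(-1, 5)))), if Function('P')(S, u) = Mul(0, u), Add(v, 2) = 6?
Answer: 0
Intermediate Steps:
v = 4 (v = Add(-2, 6) = 4)
Function('P')(S, u) = 0
Mul(v, Function('P')(-16, Add(5, Mul(-1, 5)))) = Mul(4, 0) = 0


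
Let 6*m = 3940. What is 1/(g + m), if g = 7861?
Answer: 3/25553 ≈ 0.00011740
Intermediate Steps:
m = 1970/3 (m = (⅙)*3940 = 1970/3 ≈ 656.67)
1/(g + m) = 1/(7861 + 1970/3) = 1/(25553/3) = 3/25553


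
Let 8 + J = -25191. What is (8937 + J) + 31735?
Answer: 15473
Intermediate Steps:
J = -25199 (J = -8 - 25191 = -25199)
(8937 + J) + 31735 = (8937 - 25199) + 31735 = -16262 + 31735 = 15473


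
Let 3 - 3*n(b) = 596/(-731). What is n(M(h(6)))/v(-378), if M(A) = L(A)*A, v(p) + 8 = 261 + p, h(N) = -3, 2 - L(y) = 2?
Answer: -2789/274125 ≈ -0.010174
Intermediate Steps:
L(y) = 0 (L(y) = 2 - 1*2 = 2 - 2 = 0)
v(p) = 253 + p (v(p) = -8 + (261 + p) = 253 + p)
M(A) = 0 (M(A) = 0*A = 0)
n(b) = 2789/2193 (n(b) = 1 - 596/(3*(-731)) = 1 - 596*(-1)/(3*731) = 1 - ⅓*(-596/731) = 1 + 596/2193 = 2789/2193)
n(M(h(6)))/v(-378) = 2789/(2193*(253 - 378)) = (2789/2193)/(-125) = (2789/2193)*(-1/125) = -2789/274125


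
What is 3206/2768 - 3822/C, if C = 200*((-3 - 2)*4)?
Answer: 731353/346000 ≈ 2.1137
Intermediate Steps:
C = -4000 (C = 200*(-5*4) = 200*(-20) = -4000)
3206/2768 - 3822/C = 3206/2768 - 3822/(-4000) = 3206*(1/2768) - 3822*(-1/4000) = 1603/1384 + 1911/2000 = 731353/346000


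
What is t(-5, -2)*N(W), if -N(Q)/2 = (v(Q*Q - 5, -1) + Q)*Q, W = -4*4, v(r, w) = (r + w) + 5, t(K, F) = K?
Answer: -38240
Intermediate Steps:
v(r, w) = 5 + r + w
W = -16
N(Q) = -2*Q*(-1 + Q + Q²) (N(Q) = -2*((5 + (Q*Q - 5) - 1) + Q)*Q = -2*((5 + (Q² - 5) - 1) + Q)*Q = -2*((5 + (-5 + Q²) - 1) + Q)*Q = -2*((-1 + Q²) + Q)*Q = -2*(-1 + Q + Q²)*Q = -2*Q*(-1 + Q + Q²))
t(-5, -2)*N(W) = -10*(-16)*(1 - 1*(-16) - 1*(-16)²) = -10*(-16)*(1 + 16 - 1*256) = -10*(-16)*(1 + 16 - 256) = -10*(-16)*(-239) = -5*7648 = -38240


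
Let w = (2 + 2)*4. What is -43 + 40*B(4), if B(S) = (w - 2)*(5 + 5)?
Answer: 5557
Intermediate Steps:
w = 16 (w = 4*4 = 16)
B(S) = 140 (B(S) = (16 - 2)*(5 + 5) = 14*10 = 140)
-43 + 40*B(4) = -43 + 40*140 = -43 + 5600 = 5557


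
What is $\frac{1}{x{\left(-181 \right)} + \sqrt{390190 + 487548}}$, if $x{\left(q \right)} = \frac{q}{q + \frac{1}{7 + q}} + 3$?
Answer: $- \frac{3967708605}{870643194265009} + \frac{991935025 \sqrt{877738}}{870643194265009} \approx 0.0010628$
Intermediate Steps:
$x{\left(q \right)} = 3 + \frac{q}{q + \frac{1}{7 + q}}$
$\frac{1}{x{\left(-181 \right)} + \sqrt{390190 + 487548}} = \frac{1}{\frac{3 + 4 \left(-181\right)^{2} + 28 \left(-181\right)}{1 + \left(-181\right)^{2} + 7 \left(-181\right)} + \sqrt{390190 + 487548}} = \frac{1}{\frac{3 + 4 \cdot 32761 - 5068}{1 + 32761 - 1267} + \sqrt{877738}} = \frac{1}{\frac{3 + 131044 - 5068}{31495} + \sqrt{877738}} = \frac{1}{\frac{1}{31495} \cdot 125979 + \sqrt{877738}} = \frac{1}{\frac{125979}{31495} + \sqrt{877738}}$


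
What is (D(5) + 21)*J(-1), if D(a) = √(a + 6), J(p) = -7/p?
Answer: 147 + 7*√11 ≈ 170.22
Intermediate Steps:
D(a) = √(6 + a)
(D(5) + 21)*J(-1) = (√(6 + 5) + 21)*(-7/(-1)) = (√11 + 21)*(-7*(-1)) = (21 + √11)*7 = 147 + 7*√11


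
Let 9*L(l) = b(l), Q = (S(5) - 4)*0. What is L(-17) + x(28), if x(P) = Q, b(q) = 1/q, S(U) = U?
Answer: -1/153 ≈ -0.0065359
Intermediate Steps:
Q = 0 (Q = (5 - 4)*0 = 1*0 = 0)
x(P) = 0
L(l) = 1/(9*l)
L(-17) + x(28) = (⅑)/(-17) + 0 = (⅑)*(-1/17) + 0 = -1/153 + 0 = -1/153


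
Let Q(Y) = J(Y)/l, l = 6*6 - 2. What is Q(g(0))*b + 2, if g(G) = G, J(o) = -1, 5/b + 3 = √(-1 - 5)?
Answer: 69/34 + I*√6/102 ≈ 2.0294 + 0.024015*I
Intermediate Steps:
b = 5/(-3 + I*√6) (b = 5/(-3 + √(-1 - 5)) = 5/(-3 + √(-6)) = 5/(-3 + I*√6) ≈ -1.0 - 0.8165*I)
l = 34 (l = 36 - 2 = 34)
Q(Y) = -1/34
Q(g(0))*b + 2 = -(-1 - I*√6/3)/34 + 2 = (1/34 + I*√6/102) + 2 = 69/34 + I*√6/102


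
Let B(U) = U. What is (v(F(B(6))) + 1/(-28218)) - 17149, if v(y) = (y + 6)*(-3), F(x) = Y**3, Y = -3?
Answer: -482132749/28218 ≈ -17086.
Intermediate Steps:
F(x) = -27 (F(x) = (-3)**3 = -27)
v(y) = -18 - 3*y (v(y) = (6 + y)*(-3) = -18 - 3*y)
(v(F(B(6))) + 1/(-28218)) - 17149 = ((-18 - 3*(-27)) + 1/(-28218)) - 17149 = ((-18 + 81) - 1/28218) - 17149 = (63 - 1/28218) - 17149 = 1777733/28218 - 17149 = -482132749/28218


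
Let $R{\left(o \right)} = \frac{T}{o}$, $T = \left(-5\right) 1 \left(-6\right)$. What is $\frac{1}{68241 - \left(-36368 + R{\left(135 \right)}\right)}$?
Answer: $\frac{9}{941479} \approx 9.5594 \cdot 10^{-6}$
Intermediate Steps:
$T = 30$ ($T = \left(-5\right) \left(-6\right) = 30$)
$R{\left(o \right)} = \frac{30}{o}$
$\frac{1}{68241 - \left(-36368 + R{\left(135 \right)}\right)} = \frac{1}{68241 + \left(36368 - \frac{30}{135}\right)} = \frac{1}{68241 + \left(36368 - 30 \cdot \frac{1}{135}\right)} = \frac{1}{68241 + \left(36368 - \frac{2}{9}\right)} = \frac{1}{68241 + \frac{327310}{9}} = \frac{1}{\frac{941479}{9}} = \frac{9}{941479}$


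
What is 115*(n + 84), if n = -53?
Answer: 3565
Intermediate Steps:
115*(n + 84) = 115*(-53 + 84) = 115*31 = 3565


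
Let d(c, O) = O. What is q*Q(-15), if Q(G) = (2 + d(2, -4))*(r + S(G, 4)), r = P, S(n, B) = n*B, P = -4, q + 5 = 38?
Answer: 4224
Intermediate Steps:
q = 33 (q = -5 + 38 = 33)
S(n, B) = B*n
r = -4
Q(G) = 8 - 8*G (Q(G) = (2 - 4)*(-4 + 4*G) = -2*(-4 + 4*G) = 8 - 8*G)
q*Q(-15) = 33*(8 - 8*(-15)) = 33*(8 + 120) = 33*128 = 4224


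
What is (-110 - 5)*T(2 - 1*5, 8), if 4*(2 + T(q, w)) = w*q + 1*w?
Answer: 690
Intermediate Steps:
T(q, w) = -2 + w/4 + q*w/4 (T(q, w) = -2 + (w*q + 1*w)/4 = -2 + (q*w + w)/4 = -2 + (w + q*w)/4 = -2 + (w/4 + q*w/4) = -2 + w/4 + q*w/4)
(-110 - 5)*T(2 - 1*5, 8) = (-110 - 5)*(-2 + (¼)*8 + (¼)*(2 - 1*5)*8) = -115*(-2 + 2 + (¼)*(2 - 5)*8) = -115*(-2 + 2 + (¼)*(-3)*8) = -115*(-2 + 2 - 6) = -115*(-6) = 690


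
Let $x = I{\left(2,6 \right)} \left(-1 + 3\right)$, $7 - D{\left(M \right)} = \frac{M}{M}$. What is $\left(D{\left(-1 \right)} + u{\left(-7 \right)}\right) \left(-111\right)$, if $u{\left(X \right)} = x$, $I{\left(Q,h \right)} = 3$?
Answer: $-1332$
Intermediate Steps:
$D{\left(M \right)} = 6$ ($D{\left(M \right)} = 7 - \frac{M}{M} = 7 - 1 = 6$)
$x = 6$ ($x = 3 \left(-1 + 3\right) = 3 \cdot 2 = 6$)
$u{\left(X \right)} = 6$
$\left(D{\left(-1 \right)} + u{\left(-7 \right)}\right) \left(-111\right) = \left(6 + 6\right) \left(-111\right) = 12 \left(-111\right) = -1332$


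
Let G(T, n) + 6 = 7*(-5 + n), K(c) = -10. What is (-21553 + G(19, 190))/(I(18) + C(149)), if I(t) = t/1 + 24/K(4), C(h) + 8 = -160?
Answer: 50660/381 ≈ 132.97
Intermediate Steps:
C(h) = -168 (C(h) = -8 - 160 = -168)
G(T, n) = -41 + 7*n (G(T, n) = -6 + 7*(-5 + n) = -6 + (-35 + 7*n) = -41 + 7*n)
I(t) = -12/5 + t (I(t) = t/1 + 24/(-10) = t*1 + 24*(-⅒) = t - 12/5 = -12/5 + t)
(-21553 + G(19, 190))/(I(18) + C(149)) = (-21553 + (-41 + 7*190))/((-12/5 + 18) - 168) = (-21553 + (-41 + 1330))/(78/5 - 168) = (-21553 + 1289)/(-762/5) = -20264*(-5/762) = 50660/381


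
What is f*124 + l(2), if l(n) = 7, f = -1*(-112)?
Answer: 13895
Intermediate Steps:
f = 112
f*124 + l(2) = 112*124 + 7 = 13888 + 7 = 13895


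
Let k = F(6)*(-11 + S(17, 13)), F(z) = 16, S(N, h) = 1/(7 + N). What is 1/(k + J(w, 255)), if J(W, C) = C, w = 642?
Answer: 3/239 ≈ 0.012552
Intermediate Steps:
k = -526/3 (k = 16*(-11 + 1/(7 + 17)) = 16*(-11 + 1/24) = 16*(-263/24) = -526/3 ≈ -175.33)
1/(k + J(w, 255)) = 1/(-526/3 + 255) = 1/(239/3) = 3/239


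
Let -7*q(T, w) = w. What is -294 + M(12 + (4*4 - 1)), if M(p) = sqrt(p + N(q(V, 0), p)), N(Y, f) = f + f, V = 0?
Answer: -285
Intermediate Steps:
q(T, w) = -w/7
N(Y, f) = 2*f
M(p) = sqrt(3)*sqrt(p) (M(p) = sqrt(p + 2*p) = sqrt(3*p) = sqrt(3)*sqrt(p))
-294 + M(12 + (4*4 - 1)) = -294 + sqrt(3)*sqrt(12 + (4*4 - 1)) = -294 + sqrt(3)*sqrt(12 + (16 - 1)) = -294 + sqrt(3)*sqrt(12 + 15) = -294 + sqrt(3)*sqrt(27) = -294 + sqrt(3)*(3*sqrt(3)) = -294 + 9 = -285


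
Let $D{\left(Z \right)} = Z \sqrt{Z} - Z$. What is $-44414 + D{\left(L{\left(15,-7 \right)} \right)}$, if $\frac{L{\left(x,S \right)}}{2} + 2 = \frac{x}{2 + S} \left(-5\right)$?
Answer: $-44440 + 26 \sqrt{26} \approx -44307.0$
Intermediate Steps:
$L{\left(x,S \right)} = -4 - \frac{10 x}{2 + S}$ ($L{\left(x,S \right)} = -4 + 2 \frac{x}{2 + S} \left(-5\right) = -4 + 2 \left(- \frac{5 x}{2 + S}\right) = -4 - \frac{10 x}{2 + S}$)
$D{\left(Z \right)} = Z^{\frac{3}{2}} - Z$
$-44414 + D{\left(L{\left(15,-7 \right)} \right)} = -44414 - \left(- 130 \sqrt{130} \left(- \frac{1}{2 - 7}\right)^{\frac{3}{2}} + \frac{2 \left(-4 - 75 - -14\right)}{2 - 7}\right) = -44414 - \left(- 130 \sqrt{130} \left(- \frac{1}{-5}\right)^{\frac{3}{2}} + \frac{2 \left(-4 - 75 + 14\right)}{-5}\right) = -44414 + \left(\left(2 \left(- \frac{1}{5}\right) \left(-65\right)\right)^{\frac{3}{2}} - 2 \left(- \frac{1}{5}\right) \left(-65\right)\right) = -44414 + \left(26^{\frac{3}{2}} - 26\right) = -44414 - \left(26 - 26 \sqrt{26}\right) = -44440 + 26 \sqrt{26}$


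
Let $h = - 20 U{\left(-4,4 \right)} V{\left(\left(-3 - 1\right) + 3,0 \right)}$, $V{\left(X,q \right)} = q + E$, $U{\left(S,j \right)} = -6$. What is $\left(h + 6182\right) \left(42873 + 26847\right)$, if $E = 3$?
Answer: $456108240$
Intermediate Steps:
$V{\left(X,q \right)} = 3 + q$ ($V{\left(X,q \right)} = q + 3 = 3 + q$)
$h = 360$ ($h = \left(-20\right) \left(-6\right) \left(3 + 0\right) = 120 \cdot 3 = 360$)
$\left(h + 6182\right) \left(42873 + 26847\right) = \left(360 + 6182\right) \left(42873 + 26847\right) = 6542 \cdot 69720 = 456108240$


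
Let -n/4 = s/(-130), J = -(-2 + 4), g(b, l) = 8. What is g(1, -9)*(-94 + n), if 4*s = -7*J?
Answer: -48824/65 ≈ -751.14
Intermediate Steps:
J = -2 (J = -1*2 = -2)
s = 7/2 (s = (-7*(-2))/4 = (1/4)*14 = 7/2 ≈ 3.5000)
n = 7/65 (n = -14/(-130) = -14*(-1)/130 = -4*(-7/260) = 7/65 ≈ 0.10769)
g(1, -9)*(-94 + n) = 8*(-94 + 7/65) = 8*(-6103/65) = -48824/65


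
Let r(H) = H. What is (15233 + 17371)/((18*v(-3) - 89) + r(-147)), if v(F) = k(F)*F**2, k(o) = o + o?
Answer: -8151/302 ≈ -26.990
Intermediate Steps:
k(o) = 2*o
v(F) = 2*F**3 (v(F) = (2*F)*F**2 = 2*F**3)
(15233 + 17371)/((18*v(-3) - 89) + r(-147)) = (15233 + 17371)/((18*(2*(-3)**3) - 89) - 147) = 32604/((18*(2*(-27)) - 89) - 147) = 32604/((18*(-54) - 89) - 147) = 32604/((-972 - 89) - 147) = 32604/(-1061 - 147) = 32604/(-1208) = 32604*(-1/1208) = -8151/302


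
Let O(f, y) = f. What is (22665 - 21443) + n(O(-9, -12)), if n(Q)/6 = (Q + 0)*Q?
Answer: 1708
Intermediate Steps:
n(Q) = 6*Q² (n(Q) = 6*((Q + 0)*Q) = 6*(Q*Q) = 6*Q²)
(22665 - 21443) + n(O(-9, -12)) = (22665 - 21443) + 6*(-9)² = 1222 + 6*81 = 1222 + 486 = 1708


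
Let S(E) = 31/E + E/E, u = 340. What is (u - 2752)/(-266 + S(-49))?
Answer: 29547/3254 ≈ 9.0802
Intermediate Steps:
S(E) = 1 + 31/E (S(E) = 31/E + 1 = 1 + 31/E)
(u - 2752)/(-266 + S(-49)) = (340 - 2752)/(-266 + (31 - 49)/(-49)) = -2412/(-266 - 1/49*(-18)) = -2412/(-266 + 18/49) = -2412/(-13016/49) = -2412*(-49/13016) = 29547/3254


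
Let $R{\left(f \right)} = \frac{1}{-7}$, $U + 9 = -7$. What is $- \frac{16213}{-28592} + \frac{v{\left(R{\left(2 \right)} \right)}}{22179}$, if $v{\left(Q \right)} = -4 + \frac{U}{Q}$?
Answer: $\frac{120892021}{211380656} \approx 0.57192$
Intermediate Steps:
$U = -16$ ($U = -9 - 7 = -16$)
$R{\left(f \right)} = - \frac{1}{7}$
$v{\left(Q \right)} = -4 - \frac{16}{Q}$ ($v{\left(Q \right)} = -4 + \frac{1}{Q} \left(-16\right) = -4 - \frac{16}{Q}$)
$- \frac{16213}{-28592} + \frac{v{\left(R{\left(2 \right)} \right)}}{22179} = - \frac{16213}{-28592} + \frac{-4 - \frac{16}{- \frac{1}{7}}}{22179} = \left(-16213\right) \left(- \frac{1}{28592}\right) + \left(-4 - -112\right) \frac{1}{22179} = \frac{16213}{28592} + \left(-4 + 112\right) \frac{1}{22179} = \frac{16213}{28592} + 108 \cdot \frac{1}{22179} = \frac{16213}{28592} + \frac{36}{7393} = \frac{120892021}{211380656}$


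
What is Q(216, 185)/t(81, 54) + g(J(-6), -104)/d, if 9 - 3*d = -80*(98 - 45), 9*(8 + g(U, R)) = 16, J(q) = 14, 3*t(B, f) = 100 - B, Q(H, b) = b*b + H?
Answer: 188151031/34599 ≈ 5438.0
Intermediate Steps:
Q(H, b) = H + b² (Q(H, b) = b² + H = H + b²)
t(B, f) = 100/3 - B/3 (t(B, f) = (100 - B)/3 = 100/3 - B/3)
g(U, R) = -56/9 (g(U, R) = -8 + (⅑)*16 = -8 + 16/9 = -56/9)
d = 4249/3 (d = 3 - (-80)*(98 - 45)/3 = 3 - (-80)*53/3 = 3 - ⅓*(-4240) = 3 + 4240/3 = 4249/3 ≈ 1416.3)
Q(216, 185)/t(81, 54) + g(J(-6), -104)/d = (216 + 185²)/(100/3 - ⅓*81) - 56/(9*4249/3) = (216 + 34225)/(100/3 - 27) - 56/9*3/4249 = 34441/(19/3) - 8/1821 = 34441*(3/19) - 8/1821 = 103323/19 - 8/1821 = 188151031/34599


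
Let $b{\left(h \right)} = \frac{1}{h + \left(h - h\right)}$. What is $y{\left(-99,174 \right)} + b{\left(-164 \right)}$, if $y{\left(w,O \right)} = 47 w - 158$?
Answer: $- \frac{789005}{164} \approx -4811.0$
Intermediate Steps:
$y{\left(w,O \right)} = -158 + 47 w$
$b{\left(h \right)} = \frac{1}{h}$ ($b{\left(h \right)} = \frac{1}{h + 0} = \frac{1}{h}$)
$y{\left(-99,174 \right)} + b{\left(-164 \right)} = \left(-158 + 47 \left(-99\right)\right) + \frac{1}{-164} = \left(-158 - 4653\right) - \frac{1}{164} = -4811 - \frac{1}{164} = - \frac{789005}{164}$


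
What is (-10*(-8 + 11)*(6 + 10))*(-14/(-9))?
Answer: -2240/3 ≈ -746.67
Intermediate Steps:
(-10*(-8 + 11)*(6 + 10))*(-14/(-9)) = (-30*16)*(-14*(-1/9)) = -10*48*(14/9) = -480*14/9 = -2240/3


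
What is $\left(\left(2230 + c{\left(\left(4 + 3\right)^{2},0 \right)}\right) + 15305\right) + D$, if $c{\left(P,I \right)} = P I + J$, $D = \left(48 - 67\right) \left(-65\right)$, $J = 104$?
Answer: $18874$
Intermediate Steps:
$D = 1235$ ($D = \left(-19\right) \left(-65\right) = 1235$)
$c{\left(P,I \right)} = 104 + I P$ ($c{\left(P,I \right)} = P I + 104 = I P + 104 = 104 + I P$)
$\left(\left(2230 + c{\left(\left(4 + 3\right)^{2},0 \right)}\right) + 15305\right) + D = \left(\left(2230 + \left(104 + 0 \left(4 + 3\right)^{2}\right)\right) + 15305\right) + 1235 = \left(\left(2230 + \left(104 + 0 \cdot 7^{2}\right)\right) + 15305\right) + 1235 = \left(\left(2230 + \left(104 + 0 \cdot 49\right)\right) + 15305\right) + 1235 = \left(\left(2230 + \left(104 + 0\right)\right) + 15305\right) + 1235 = \left(\left(2230 + 104\right) + 15305\right) + 1235 = \left(2334 + 15305\right) + 1235 = 17639 + 1235 = 18874$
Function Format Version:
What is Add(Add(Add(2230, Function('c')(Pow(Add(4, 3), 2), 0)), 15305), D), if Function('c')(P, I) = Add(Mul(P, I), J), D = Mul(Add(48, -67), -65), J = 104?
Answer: 18874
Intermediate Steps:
D = 1235 (D = Mul(-19, -65) = 1235)
Function('c')(P, I) = Add(104, Mul(I, P)) (Function('c')(P, I) = Add(Mul(P, I), 104) = Add(Mul(I, P), 104) = Add(104, Mul(I, P)))
Add(Add(Add(2230, Function('c')(Pow(Add(4, 3), 2), 0)), 15305), D) = Add(Add(Add(2230, Add(104, Mul(0, Pow(Add(4, 3), 2)))), 15305), 1235) = Add(Add(Add(2230, Add(104, Mul(0, Pow(7, 2)))), 15305), 1235) = Add(Add(Add(2230, Add(104, Mul(0, 49))), 15305), 1235) = Add(Add(Add(2230, Add(104, 0)), 15305), 1235) = Add(Add(Add(2230, 104), 15305), 1235) = Add(Add(2334, 15305), 1235) = Add(17639, 1235) = 18874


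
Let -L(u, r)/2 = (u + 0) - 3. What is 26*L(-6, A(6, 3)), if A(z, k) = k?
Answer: 468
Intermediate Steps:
L(u, r) = 6 - 2*u (L(u, r) = -2*((u + 0) - 3) = -2*(u - 3) = -2*(-3 + u) = 6 - 2*u)
26*L(-6, A(6, 3)) = 26*(6 - 2*(-6)) = 26*(6 + 12) = 26*18 = 468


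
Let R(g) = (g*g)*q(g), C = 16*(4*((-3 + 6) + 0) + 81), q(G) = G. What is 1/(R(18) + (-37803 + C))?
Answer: -1/30483 ≈ -3.2805e-5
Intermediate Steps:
C = 1488 (C = 16*(4*(3 + 0) + 81) = 16*(4*3 + 81) = 16*(12 + 81) = 16*93 = 1488)
R(g) = g³ (R(g) = (g*g)*g = g²*g = g³)
1/(R(18) + (-37803 + C)) = 1/(18³ + (-37803 + 1488)) = 1/(5832 - 36315) = 1/(-30483) = -1/30483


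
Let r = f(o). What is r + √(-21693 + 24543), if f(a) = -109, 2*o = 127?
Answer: -109 + 5*√114 ≈ -55.615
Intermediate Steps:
o = 127/2 (o = (½)*127 = 127/2 ≈ 63.500)
r = -109
r + √(-21693 + 24543) = -109 + √(-21693 + 24543) = -109 + √2850 = -109 + 5*√114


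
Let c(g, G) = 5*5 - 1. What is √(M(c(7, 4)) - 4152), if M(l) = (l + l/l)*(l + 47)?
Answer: I*√2377 ≈ 48.755*I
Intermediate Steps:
c(g, G) = 24 (c(g, G) = 25 - 1 = 24)
M(l) = (1 + l)*(47 + l) (M(l) = (l + 1)*(47 + l) = (1 + l)*(47 + l))
√(M(c(7, 4)) - 4152) = √((47 + 24² + 48*24) - 4152) = √((47 + 576 + 1152) - 4152) = √(1775 - 4152) = √(-2377) = I*√2377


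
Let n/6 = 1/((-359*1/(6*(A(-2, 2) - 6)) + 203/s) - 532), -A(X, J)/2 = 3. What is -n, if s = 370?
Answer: 79920/7012517 ≈ 0.011397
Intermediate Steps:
A(X, J) = -6 (A(X, J) = -2*3 = -6)
n = -79920/7012517 (n = 6/((-359*1/(6*(-6 - 6)) + 203/370) - 532) = 6/((-359/(6*(-12)) + 203*(1/370)) - 532) = 6/((-359/(-72) + 203/370) - 532) = 6/((-359*(-1/72) + 203/370) - 532) = 6/((359/72 + 203/370) - 532) = 6/(73723/13320 - 532) = 6/(-7012517/13320) = 6*(-13320/7012517) = -79920/7012517 ≈ -0.011397)
-n = -1*(-79920/7012517) = 79920/7012517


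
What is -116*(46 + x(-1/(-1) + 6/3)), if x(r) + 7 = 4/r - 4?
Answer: -12644/3 ≈ -4214.7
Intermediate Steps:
x(r) = -11 + 4/r (x(r) = -7 + (4/r - 4) = -7 + (-4 + 4/r) = -11 + 4/r)
-116*(46 + x(-1/(-1) + 6/3)) = -116*(46 + (-11 + 4/(-1/(-1) + 6/3))) = -116*(46 + (-11 + 4/(-1*(-1) + 6*(⅓)))) = -116*(46 + (-11 + 4/(1 + 2))) = -116*(46 + (-11 + 4/3)) = -116*(46 - 29/3) = -116*109/3 = -12644/3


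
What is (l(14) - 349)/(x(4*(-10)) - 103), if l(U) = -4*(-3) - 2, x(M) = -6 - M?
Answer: 113/23 ≈ 4.9130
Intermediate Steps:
l(U) = 10 (l(U) = 12 - 2 = 10)
(l(14) - 349)/(x(4*(-10)) - 103) = (10 - 349)/((-6 - 4*(-10)) - 103) = -339/((-6 - 1*(-40)) - 103) = -339/((-6 + 40) - 103) = -339/(34 - 103) = -339/(-69) = -339*(-1/69) = 113/23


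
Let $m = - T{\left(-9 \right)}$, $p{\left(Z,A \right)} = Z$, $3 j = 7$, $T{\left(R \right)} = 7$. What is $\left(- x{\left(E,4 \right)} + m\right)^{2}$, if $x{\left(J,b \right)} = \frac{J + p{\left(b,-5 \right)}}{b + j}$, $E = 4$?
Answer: $\frac{24649}{361} \approx 68.28$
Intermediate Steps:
$j = \frac{7}{3}$ ($j = \frac{1}{3} \cdot 7 = \frac{7}{3} \approx 2.3333$)
$x{\left(J,b \right)} = \frac{J + b}{\frac{7}{3} + b}$ ($x{\left(J,b \right)} = \frac{J + b}{b + \frac{7}{3}} = \frac{J + b}{\frac{7}{3} + b}$)
$m = -7$ ($m = \left(-1\right) 7 = -7$)
$\left(- x{\left(E,4 \right)} + m\right)^{2} = \left(- \frac{3 \left(4 + 4\right)}{7 + 3 \cdot 4} - 7\right)^{2} = \left(- \frac{3 \cdot 8}{7 + 12} - 7\right)^{2} = \left(- \frac{3 \cdot 8}{19} - 7\right)^{2} = \left(\left(-1\right) \frac{24}{19} - 7\right)^{2} = \left(- \frac{24}{19} - 7\right)^{2} = \left(- \frac{157}{19}\right)^{2} = \frac{24649}{361}$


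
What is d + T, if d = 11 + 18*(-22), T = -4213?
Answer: -4598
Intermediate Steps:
d = -385 (d = 11 - 396 = -385)
d + T = -385 - 4213 = -4598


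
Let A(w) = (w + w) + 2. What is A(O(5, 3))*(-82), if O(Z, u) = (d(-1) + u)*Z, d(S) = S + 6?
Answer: -6724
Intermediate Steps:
d(S) = 6 + S
O(Z, u) = Z*(5 + u) (O(Z, u) = ((6 - 1) + u)*Z = (5 + u)*Z = Z*(5 + u))
A(w) = 2 + 2*w (A(w) = 2*w + 2 = 2 + 2*w)
A(O(5, 3))*(-82) = (2 + 2*(5*(5 + 3)))*(-82) = (2 + 2*(5*8))*(-82) = (2 + 2*40)*(-82) = (2 + 80)*(-82) = 82*(-82) = -6724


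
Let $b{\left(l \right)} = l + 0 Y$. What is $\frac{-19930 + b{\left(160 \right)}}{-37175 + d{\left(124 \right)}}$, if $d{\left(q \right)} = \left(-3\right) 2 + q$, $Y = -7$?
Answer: $\frac{19770}{37057} \approx 0.5335$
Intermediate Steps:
$b{\left(l \right)} = l$ ($b{\left(l \right)} = l + 0 \left(-7\right) = l + 0 = l$)
$d{\left(q \right)} = -6 + q$
$\frac{-19930 + b{\left(160 \right)}}{-37175 + d{\left(124 \right)}} = \frac{-19930 + 160}{-37175 + \left(-6 + 124\right)} = - \frac{19770}{-37175 + 118} = - \frac{19770}{-37057} = \left(-19770\right) \left(- \frac{1}{37057}\right) = \frac{19770}{37057}$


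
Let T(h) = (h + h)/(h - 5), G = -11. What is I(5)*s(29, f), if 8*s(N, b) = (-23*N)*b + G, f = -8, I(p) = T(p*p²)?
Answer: 44375/32 ≈ 1386.7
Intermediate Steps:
T(h) = 2*h/(-5 + h) (T(h) = (2*h)/(-5 + h) = 2*h/(-5 + h))
I(p) = 2*p³/(-5 + p³) (I(p) = 2*(p*p²)/(-5 + p*p²) = 2*p³/(-5 + p³))
s(N, b) = -11/8 - 23*N*b/8 (s(N, b) = ((-23*N)*b - 11)/8 = (-23*N*b - 11)/8 = (-11 - 23*N*b)/8 = -11/8 - 23*N*b/8)
I(5)*s(29, f) = (2*5³/(-5 + 5³))*(-11/8 - 23/8*29*(-8)) = (2*125/(-5 + 125))*(-11/8 + 667) = (2*125/120)*(5325/8) = (2*125*(1/120))*(5325/8) = (25/12)*(5325/8) = 44375/32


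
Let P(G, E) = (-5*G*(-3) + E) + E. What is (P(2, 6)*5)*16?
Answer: 3360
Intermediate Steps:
P(G, E) = 2*E + 15*G (P(G, E) = (15*G + E) + E = (E + 15*G) + E = 2*E + 15*G)
(P(2, 6)*5)*16 = ((2*6 + 15*2)*5)*16 = ((12 + 30)*5)*16 = (42*5)*16 = 210*16 = 3360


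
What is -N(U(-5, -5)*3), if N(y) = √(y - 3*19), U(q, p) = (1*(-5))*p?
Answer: -3*√2 ≈ -4.2426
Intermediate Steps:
U(q, p) = -5*p
N(y) = √(-57 + y) (N(y) = √(y - 57) = √(-57 + y))
-N(U(-5, -5)*3) = -√(-57 - 5*(-5)*3) = -√(-57 + 25*3) = -√(-57 + 75) = -√18 = -3*√2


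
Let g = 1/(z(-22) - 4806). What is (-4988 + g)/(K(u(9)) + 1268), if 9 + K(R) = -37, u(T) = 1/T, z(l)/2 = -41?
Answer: -24381345/5973136 ≈ -4.0818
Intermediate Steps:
z(l) = -82 (z(l) = 2*(-41) = -82)
K(R) = -46 (K(R) = -9 - 37 = -46)
g = -1/4888 (g = 1/(-82 - 4806) = 1/(-4888) = -1/4888 ≈ -0.00020458)
(-4988 + g)/(K(u(9)) + 1268) = (-4988 - 1/4888)/(-46 + 1268) = -24381345/4888/1222 = -24381345/4888*1/1222 = -24381345/5973136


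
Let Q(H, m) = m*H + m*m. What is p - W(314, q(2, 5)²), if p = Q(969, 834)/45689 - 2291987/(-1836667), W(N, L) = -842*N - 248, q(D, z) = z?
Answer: 3172846157633335/11987925509 ≈ 2.6467e+5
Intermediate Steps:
Q(H, m) = m² + H*m (Q(H, m) = H*m + m² = m² + H*m)
W(N, L) = -248 - 842*N
p = 409502633611/11987925509 (p = (834*(969 + 834))/45689 - 2291987/(-1836667) = (834*1803)*(1/45689) - 2291987*(-1/1836667) = 1503702*(1/45689) + 2291987/1836667 = 1503702/45689 + 2291987/1836667 = 409502633611/11987925509 ≈ 34.160)
p - W(314, q(2, 5)²) = 409502633611/11987925509 - (-248 - 842*314) = 409502633611/11987925509 - (-248 - 264388) = 409502633611/11987925509 - 1*(-264636) = 409502633611/11987925509 + 264636 = 3172846157633335/11987925509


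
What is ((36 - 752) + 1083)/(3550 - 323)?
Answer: 367/3227 ≈ 0.11373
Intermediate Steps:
((36 - 752) + 1083)/(3550 - 323) = (-716 + 1083)/3227 = 367*(1/3227) = 367/3227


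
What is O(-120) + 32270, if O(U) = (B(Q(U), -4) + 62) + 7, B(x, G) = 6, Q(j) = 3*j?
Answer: 32345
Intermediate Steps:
O(U) = 75 (O(U) = (6 + 62) + 7 = 68 + 7 = 75)
O(-120) + 32270 = 75 + 32270 = 32345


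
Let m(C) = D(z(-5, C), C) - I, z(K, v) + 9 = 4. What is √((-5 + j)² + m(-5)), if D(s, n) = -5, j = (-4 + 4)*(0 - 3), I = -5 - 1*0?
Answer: 5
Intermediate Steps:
z(K, v) = -5 (z(K, v) = -9 + 4 = -5)
I = -5 (I = -5 + 0 = -5)
j = 0 (j = 0*(-3) = 0)
m(C) = 0 (m(C) = -5 - 1*(-5) = -5 + 5 = 0)
√((-5 + j)² + m(-5)) = √((-5 + 0)² + 0) = √((-5)² + 0) = √(25 + 0) = √25 = 5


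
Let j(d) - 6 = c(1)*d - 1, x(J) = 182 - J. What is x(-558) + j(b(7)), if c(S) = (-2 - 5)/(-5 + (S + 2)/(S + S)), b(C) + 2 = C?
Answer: 755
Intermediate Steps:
b(C) = -2 + C
c(S) = -7/(-5 + (2 + S)/(2*S)) (c(S) = -7/(-5 + (2 + S)/((2*S))) = -7/(-5 + (2 + S)*(1/(2*S))) = -7/(-5 + (2 + S)/(2*S)))
j(d) = 5 + 2*d (j(d) = 6 + ((14*1/(-2 + 9*1))*d - 1) = 6 + ((14*1/(-2 + 9))*d - 1) = 6 + ((14*1/7)*d - 1) = 6 + ((14*1*(⅐))*d - 1) = 6 + (2*d - 1) = 6 + (-1 + 2*d) = 5 + 2*d)
x(-558) + j(b(7)) = (182 - 1*(-558)) + (5 + 2*(-2 + 7)) = (182 + 558) + (5 + 2*5) = 740 + (5 + 10) = 740 + 15 = 755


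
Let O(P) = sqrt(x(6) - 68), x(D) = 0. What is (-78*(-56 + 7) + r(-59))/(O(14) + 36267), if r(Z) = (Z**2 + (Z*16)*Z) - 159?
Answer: 2279018280/1315295357 - 125680*I*sqrt(17)/1315295357 ≈ 1.7327 - 0.00039397*I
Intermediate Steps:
r(Z) = -159 + 17*Z**2 (r(Z) = (Z**2 + (16*Z)*Z) - 159 = (Z**2 + 16*Z**2) - 159 = 17*Z**2 - 159 = -159 + 17*Z**2)
O(P) = 2*I*sqrt(17) (O(P) = sqrt(0 - 68) = sqrt(-68) = 2*I*sqrt(17))
(-78*(-56 + 7) + r(-59))/(O(14) + 36267) = (-78*(-56 + 7) + (-159 + 17*(-59)**2))/(2*I*sqrt(17) + 36267) = (-78*(-49) + (-159 + 17*3481))/(36267 + 2*I*sqrt(17)) = (3822 + (-159 + 59177))/(36267 + 2*I*sqrt(17)) = (3822 + 59018)/(36267 + 2*I*sqrt(17)) = 62840/(36267 + 2*I*sqrt(17))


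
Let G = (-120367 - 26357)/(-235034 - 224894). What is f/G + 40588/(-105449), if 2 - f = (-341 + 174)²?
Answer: -338124027240694/3867974769 ≈ -87416.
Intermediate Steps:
G = 36681/114982 (G = -146724/(-459928) = -146724*(-1/459928) = 36681/114982 ≈ 0.31902)
f = -27887 (f = 2 - (-341 + 174)² = 2 - 1*(-167)² = 2 - 1*27889 = 2 - 27889 = -27887)
f/G + 40588/(-105449) = -27887/36681/114982 + 40588/(-105449) = -27887*114982/36681 + 40588*(-1/105449) = -3206503034/36681 - 40588/105449 = -338124027240694/3867974769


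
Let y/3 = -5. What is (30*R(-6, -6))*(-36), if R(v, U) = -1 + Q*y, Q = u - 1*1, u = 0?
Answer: -15120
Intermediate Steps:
y = -15 (y = 3*(-5) = -15)
Q = -1 (Q = 0 - 1*1 = 0 - 1 = -1)
R(v, U) = 14 (R(v, U) = -1 - 1*(-15) = -1 + 15 = 14)
(30*R(-6, -6))*(-36) = (30*14)*(-36) = 420*(-36) = -15120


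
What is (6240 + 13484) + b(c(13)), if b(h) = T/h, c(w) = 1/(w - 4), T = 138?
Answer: 20966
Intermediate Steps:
c(w) = 1/(-4 + w)
b(h) = 138/h
(6240 + 13484) + b(c(13)) = (6240 + 13484) + 138/(1/(-4 + 13)) = 19724 + 138/(1/9) = 19724 + 138/(⅑) = 19724 + 138*9 = 19724 + 1242 = 20966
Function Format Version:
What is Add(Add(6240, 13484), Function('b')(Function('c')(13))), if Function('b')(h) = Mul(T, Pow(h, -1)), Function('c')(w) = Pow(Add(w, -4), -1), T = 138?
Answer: 20966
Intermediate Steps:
Function('c')(w) = Pow(Add(-4, w), -1)
Function('b')(h) = Mul(138, Pow(h, -1))
Add(Add(6240, 13484), Function('b')(Function('c')(13))) = Add(Add(6240, 13484), Mul(138, Pow(Pow(Add(-4, 13), -1), -1))) = Add(19724, Mul(138, Pow(Pow(9, -1), -1))) = Add(19724, Mul(138, Pow(Rational(1, 9), -1))) = Add(19724, Mul(138, 9)) = Add(19724, 1242) = 20966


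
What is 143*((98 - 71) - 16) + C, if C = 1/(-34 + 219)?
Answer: 291006/185 ≈ 1573.0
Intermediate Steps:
C = 1/185 ≈ 0.0054054
143*((98 - 71) - 16) + C = 143*((98 - 71) - 16) + 1/185 = 143*(27 - 16) + 1/185 = 143*11 + 1/185 = 1573 + 1/185 = 291006/185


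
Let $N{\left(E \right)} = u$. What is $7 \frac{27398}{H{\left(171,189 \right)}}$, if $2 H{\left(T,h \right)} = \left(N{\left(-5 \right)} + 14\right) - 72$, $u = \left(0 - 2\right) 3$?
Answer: $- \frac{95893}{16} \approx -5993.3$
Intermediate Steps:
$u = -6$ ($u = \left(-2\right) 3 = -6$)
$N{\left(E \right)} = -6$
$H{\left(T,h \right)} = -32$ ($H{\left(T,h \right)} = \frac{\left(-6 + 14\right) - 72}{2} = \frac{8 - 72}{2} = \frac{1}{2} \left(-64\right) = -32$)
$7 \frac{27398}{H{\left(171,189 \right)}} = 7 \frac{27398}{-32} = 7 \cdot 27398 \left(- \frac{1}{32}\right) = 7 \left(- \frac{13699}{16}\right) = - \frac{95893}{16}$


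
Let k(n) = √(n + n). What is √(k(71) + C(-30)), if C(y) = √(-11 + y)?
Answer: √(√142 + I*√41) ≈ 3.5668 + 0.8976*I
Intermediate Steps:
k(n) = √2*√n (k(n) = √(2*n) = √2*√n)
√(k(71) + C(-30)) = √(√2*√71 + √(-11 - 30)) = √(√142 + √(-41)) = √(√142 + I*√41)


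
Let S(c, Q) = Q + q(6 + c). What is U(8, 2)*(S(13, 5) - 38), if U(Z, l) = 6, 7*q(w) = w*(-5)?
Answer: -1956/7 ≈ -279.43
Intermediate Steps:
q(w) = -5*w/7 (q(w) = (w*(-5))/7 = (-5*w)/7 = -5*w/7)
S(c, Q) = -30/7 + Q - 5*c/7 (S(c, Q) = Q - 5*(6 + c)/7 = Q + (-30/7 - 5*c/7) = -30/7 + Q - 5*c/7)
U(8, 2)*(S(13, 5) - 38) = 6*((-30/7 + 5 - 5/7*13) - 38) = 6*((-30/7 + 5 - 65/7) - 38) = 6*(-60/7 - 38) = 6*(-326/7) = -1956/7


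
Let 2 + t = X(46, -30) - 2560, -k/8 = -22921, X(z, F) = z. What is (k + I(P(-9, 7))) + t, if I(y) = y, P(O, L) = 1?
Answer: 180853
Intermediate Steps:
k = 183368 (k = -8*(-22921) = 183368)
t = -2516 (t = -2 + (46 - 2560) = -2 - 2514 = -2516)
(k + I(P(-9, 7))) + t = (183368 + 1) - 2516 = 183369 - 2516 = 180853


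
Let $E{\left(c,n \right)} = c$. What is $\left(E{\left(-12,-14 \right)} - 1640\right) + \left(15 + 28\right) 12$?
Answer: $-1136$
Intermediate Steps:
$\left(E{\left(-12,-14 \right)} - 1640\right) + \left(15 + 28\right) 12 = \left(-12 - 1640\right) + \left(15 + 28\right) 12 = -1652 + 43 \cdot 12 = -1652 + 516 = -1136$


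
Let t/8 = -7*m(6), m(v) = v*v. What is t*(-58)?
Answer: 116928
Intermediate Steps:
m(v) = v**2
t = -2016 (t = 8*(-7*6**2) = 8*(-7*36) = 8*(-252) = -2016)
t*(-58) = -2016*(-58) = 116928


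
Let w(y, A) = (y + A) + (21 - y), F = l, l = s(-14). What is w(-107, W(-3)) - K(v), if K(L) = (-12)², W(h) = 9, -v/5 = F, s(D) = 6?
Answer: -114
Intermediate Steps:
l = 6
F = 6
v = -30 (v = -5*6 = -30)
w(y, A) = 21 + A (w(y, A) = (A + y) + (21 - y) = 21 + A)
K(L) = 144
w(-107, W(-3)) - K(v) = (21 + 9) - 1*144 = 30 - 144 = -114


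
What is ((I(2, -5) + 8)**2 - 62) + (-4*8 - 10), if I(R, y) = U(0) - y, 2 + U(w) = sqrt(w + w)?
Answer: 17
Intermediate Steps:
U(w) = -2 + sqrt(2)*sqrt(w) (U(w) = -2 + sqrt(w + w) = -2 + sqrt(2*w) = -2 + sqrt(2)*sqrt(w))
I(R, y) = -2 - y (I(R, y) = (-2 + sqrt(2)*sqrt(0)) - y = (-2 + sqrt(2)*0) - y = (-2 + 0) - y = -2 - y)
((I(2, -5) + 8)**2 - 62) + (-4*8 - 10) = (((-2 - 1*(-5)) + 8)**2 - 62) + (-4*8 - 10) = (((-2 + 5) + 8)**2 - 62) + (-32 - 10) = ((3 + 8)**2 - 62) - 42 = (11**2 - 62) - 42 = (121 - 62) - 42 = 59 - 42 = 17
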